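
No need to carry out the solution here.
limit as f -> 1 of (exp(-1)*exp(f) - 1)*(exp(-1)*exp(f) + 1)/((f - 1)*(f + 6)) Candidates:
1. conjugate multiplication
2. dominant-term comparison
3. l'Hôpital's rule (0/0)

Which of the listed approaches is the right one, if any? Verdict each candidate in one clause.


Technique: l'Hôpital's rule (0/0) — both numerator and denominator vanish at 1: the genuine 0/0 indeterminate that l'Hôpital exists for. One could equally expand both pieces locally and compare leading terms; the rule does that in one stroke.
- conjugate multiplication: multiplying by a conjugate would not remove any indeterminacy here.
- dominant-term comparison — leading-power comparison does not apply to this form.
- l'Hôpital's rule (0/0): yes — fits the structure here.


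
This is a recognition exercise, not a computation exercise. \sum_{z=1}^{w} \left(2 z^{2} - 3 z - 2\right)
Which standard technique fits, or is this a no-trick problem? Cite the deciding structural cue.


Technique: no special technique — with only polynomial terms in z present, the classical sum-of-powers identities are all you need.


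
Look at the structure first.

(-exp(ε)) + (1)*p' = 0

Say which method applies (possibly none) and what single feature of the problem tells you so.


Diagnosis: no special technique — solved for the derivative, p never appears on the right — this is a direct integration in ε, not a differential-equations problem at heart.


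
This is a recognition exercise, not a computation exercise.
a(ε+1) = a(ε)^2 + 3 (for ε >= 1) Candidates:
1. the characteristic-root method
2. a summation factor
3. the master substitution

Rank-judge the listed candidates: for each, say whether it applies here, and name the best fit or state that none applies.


Best approach: no special technique — the unknown sequence enters the update nonlinearly, so no linear method fits the recurrence as written — direct iteration remains.
- the characteristic-root method — nonlinearity rules out exponential-mode superposition from the start.
- a summation factor: the recursion is nonlinear — outside the first-order linear family a summation factor addresses.
- the master substitution — this is shift-type recursion, outside the divide-and-conquer template.


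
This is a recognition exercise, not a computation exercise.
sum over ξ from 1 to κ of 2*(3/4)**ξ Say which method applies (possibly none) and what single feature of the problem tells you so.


Verdict: the geometric series formula — the ratio of consecutive terms is the constant 3/4, independent of the index — a geometric sum.


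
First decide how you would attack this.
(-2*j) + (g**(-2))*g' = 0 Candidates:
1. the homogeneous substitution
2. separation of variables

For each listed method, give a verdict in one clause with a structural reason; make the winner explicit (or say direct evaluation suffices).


Best approach: separation of variables — separating collects all g-dependence with the derivative and leaves all j-dependence opposite: variables separate.
- the homogeneous substitution: rescaling both variables together changes the slope, so no ratio substitution collapses it.
- separation of variables: yes — fits the structure here.


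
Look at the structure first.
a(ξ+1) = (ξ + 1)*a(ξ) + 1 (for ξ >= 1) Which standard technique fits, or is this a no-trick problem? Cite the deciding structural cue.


Verdict: a summation factor — first-order linear but the coefficient ξ + 1 moves with the index — divide by the cumulative product and telescope.


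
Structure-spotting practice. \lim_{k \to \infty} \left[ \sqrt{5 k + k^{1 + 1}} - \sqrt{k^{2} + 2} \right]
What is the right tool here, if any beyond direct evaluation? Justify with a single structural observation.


Verdict: conjugate multiplication — infinity minus infinity with a radical in play — multiply by the conjugate so the divergences of \sqrt{5 k + k^{1 + 1}} and \sqrt{k^{2} + 2} annihilate.


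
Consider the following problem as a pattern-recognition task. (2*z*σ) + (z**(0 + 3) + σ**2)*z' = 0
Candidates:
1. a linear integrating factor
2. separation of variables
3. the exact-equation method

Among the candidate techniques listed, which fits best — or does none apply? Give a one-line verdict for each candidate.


Method: the exact-equation method — equality of cross partials is the green light — assemble the potential function term by term.
- a linear integrating factor — a nonlinear term in the unknown puts this outside the integrating-factor template.
- separation of variables — no division isolates the independent variable from the unknown.
- the exact-equation method — yes, a natural case for it.


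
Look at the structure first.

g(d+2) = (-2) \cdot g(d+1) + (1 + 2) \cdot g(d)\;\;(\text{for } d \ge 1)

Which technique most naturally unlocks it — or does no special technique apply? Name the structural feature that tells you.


Method: the characteristic-root method — fixed numeric weights on consecutive terms and no forcing term added: the root method in its home territory.


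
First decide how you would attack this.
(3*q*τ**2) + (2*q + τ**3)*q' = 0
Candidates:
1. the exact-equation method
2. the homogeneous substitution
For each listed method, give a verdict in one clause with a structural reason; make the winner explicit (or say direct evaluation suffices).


Technique: the exact-equation method — d/dq of 3*q*τ**2 equals d/dτ of 2*q + τ**3: the form is a total differential of one potential — integrate it exactly.
- the exact-equation method — a fit — the right tool for this form.
- the homogeneous substitution — the slope changes under joint rescaling, failing the degree-zero test.


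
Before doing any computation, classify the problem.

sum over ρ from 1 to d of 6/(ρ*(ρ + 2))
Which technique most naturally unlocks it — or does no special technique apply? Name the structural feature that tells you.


Verdict: telescoping — 6/(ρ*(ρ + 2)) is a collapsed telescope: expand it into simple fractions to see the cancellation.


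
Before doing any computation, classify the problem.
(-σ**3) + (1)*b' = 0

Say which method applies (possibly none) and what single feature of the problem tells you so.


Technique: no special technique — with b absent the equation is not coupled at all: direct integration in σ.


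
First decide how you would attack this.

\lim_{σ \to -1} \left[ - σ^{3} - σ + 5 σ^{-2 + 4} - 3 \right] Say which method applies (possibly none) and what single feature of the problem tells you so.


Best approach: no special technique — the expression is continuous at the evaluation point — substitute directly; no indeterminate form appears.


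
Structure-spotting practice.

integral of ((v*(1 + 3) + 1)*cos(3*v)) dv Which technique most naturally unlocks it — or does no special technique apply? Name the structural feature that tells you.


Verdict: integration by parts — the integrand splits as (v*(1 + 3) + 1) times cos(3*v) — repeatedly differentiating the polynomial part kills it, which is the parts ladder.


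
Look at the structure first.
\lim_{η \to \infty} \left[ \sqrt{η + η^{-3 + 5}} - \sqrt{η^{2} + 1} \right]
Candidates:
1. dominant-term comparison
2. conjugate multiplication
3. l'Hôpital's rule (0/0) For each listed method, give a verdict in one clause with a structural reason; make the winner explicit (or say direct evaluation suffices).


Method: conjugate multiplication — this difference gives up after one conjugate multiplication — the radical structure cancels against its conjugate.
- dominant-term comparison — leading-power comparison does not apply to this form.
- conjugate multiplication — a fit — the right tool for this form.
- l'Hôpital's rule (0/0) — substitution produces ∞ − ∞ rather than a vanishing quotient; the rule needs a 0/0 ratio to act on.


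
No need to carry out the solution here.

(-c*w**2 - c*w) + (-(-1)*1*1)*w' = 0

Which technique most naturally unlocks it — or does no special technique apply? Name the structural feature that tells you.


Diagnosis: separation of variables — separating collects all w-dependence with the derivative and leaves all c-dependence opposite: variables separate. A Bernoulli rewrite would carry it as the equation stands — separating the variables needs no rearrangement either.


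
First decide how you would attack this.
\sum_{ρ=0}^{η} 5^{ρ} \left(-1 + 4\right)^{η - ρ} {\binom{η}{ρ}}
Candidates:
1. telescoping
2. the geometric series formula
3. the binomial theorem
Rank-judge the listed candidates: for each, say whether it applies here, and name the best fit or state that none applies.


Method: the binomial theorem — {\binom{η}{ρ}} weighting matched powers of 5 and (-1 + 4) is the expanded form of (5 + (-1 + 4))^η — fold it back up.
- telescoping — neither a shifted-difference shape nor integer-spaced poles are present.
- the geometric series formula: no single multiplier carries one term to the next throughout the sum.
- the binomial theorem: applies; the problem has the shape this method handles.


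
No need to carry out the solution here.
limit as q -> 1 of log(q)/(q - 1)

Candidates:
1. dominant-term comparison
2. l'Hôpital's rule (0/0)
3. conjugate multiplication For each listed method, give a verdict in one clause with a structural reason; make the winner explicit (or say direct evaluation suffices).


Verdict: l'Hôpital's rule (0/0) — numerator and denominator both vanish at 1 — a genuine 0/0 form, which is exactly when l'Hôpital applies. Expanding numerator and denominator to first order gives the same value — the rule automates exactly that.
- dominant-term comparison: this limit is not decided by comparing leading-term growth at infinity.
- l'Hôpital's rule (0/0): yes, a natural case for it.
- conjugate multiplication: there is no infinity-minus-infinity radical difference to rationalize.


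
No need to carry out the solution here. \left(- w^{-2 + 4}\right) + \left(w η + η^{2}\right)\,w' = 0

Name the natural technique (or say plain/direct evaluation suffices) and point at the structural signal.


Best approach: the homogeneous substitution — the slope's numerator and denominator have matching total degree, so it depends only on w/η and the ratio substitution collapses it. A Bernoulli-style rewrite — possibly after exchanging which variable is treated as dependent — would work as well; the homogeneous substitution is the more immediate reading here.


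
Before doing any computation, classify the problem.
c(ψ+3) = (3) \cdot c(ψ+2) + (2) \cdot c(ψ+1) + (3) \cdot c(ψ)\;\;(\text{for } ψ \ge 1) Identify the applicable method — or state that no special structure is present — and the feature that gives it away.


Technique: the characteristic-root method — the recurrence treats every index alike (constant coefficients, no forcing) — precisely the regime where r^ψ trials close it.


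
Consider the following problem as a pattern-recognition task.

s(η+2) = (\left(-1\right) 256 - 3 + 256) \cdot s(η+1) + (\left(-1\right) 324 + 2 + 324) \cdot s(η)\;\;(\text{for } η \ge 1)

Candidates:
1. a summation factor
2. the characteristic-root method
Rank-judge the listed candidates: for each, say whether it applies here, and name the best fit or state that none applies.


Method: the characteristic-root method — try a geometric ansatz r^η: constant coefficients turn the recurrence into one polynomial equation in r.
- a summation factor: a summation factor telescopes one-step recursions; this one carries higher-order memory.
- the characteristic-root method — yes — fits the structure here.


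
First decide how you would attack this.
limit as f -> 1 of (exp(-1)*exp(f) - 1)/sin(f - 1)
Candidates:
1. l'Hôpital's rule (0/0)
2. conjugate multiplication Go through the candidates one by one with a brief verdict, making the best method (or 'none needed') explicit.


Verdict: l'Hôpital's rule (0/0) — both numerator and denominator vanish at 1: the genuine 0/0 indeterminate that l'Hôpital exists for. A first-order expansion at the point is an equally standard path; the rule packages it.
- l'Hôpital's rule (0/0) — applies; the problem has the shape this method handles.
- conjugate multiplication — there are no radicals in tension whose conjugate would simplify matters.


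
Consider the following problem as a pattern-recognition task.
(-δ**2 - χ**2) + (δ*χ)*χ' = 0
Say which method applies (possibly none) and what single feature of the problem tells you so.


Technique: the homogeneous substitution — solved for the derivative, the right side is unchanged under scaling δ and χ together — it depends only on the ratio χ/δ, so substitute a single ratio variable. A Bernoulli substitution is a fair alternative on this equation directly; the homogeneous reading takes it as given.


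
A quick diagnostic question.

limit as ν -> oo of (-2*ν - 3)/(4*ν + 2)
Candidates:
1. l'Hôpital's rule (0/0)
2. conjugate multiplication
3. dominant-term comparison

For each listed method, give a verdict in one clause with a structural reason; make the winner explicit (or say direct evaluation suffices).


Technique: dominant-term comparison — divide by the highest power of ν present: lower-order terms vanish and the dominant ratio remains.
- l'Hôpital's rule (0/0): as a single quotient the expression runs to ∞/∞ at the limit point — an at-infinity form of the rule would apply, though the leading-growth comparison is the direct reading.
- conjugate multiplication: no divergent radical difference is present for a conjugate pair to cancel.
- dominant-term comparison — applies; the problem has the shape this method handles.


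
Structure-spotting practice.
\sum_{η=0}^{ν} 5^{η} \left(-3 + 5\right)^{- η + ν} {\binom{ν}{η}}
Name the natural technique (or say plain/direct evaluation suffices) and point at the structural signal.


Technique: the binomial theorem — the binomial coefficients weight matched powers of 5 and (-3 + 5), which is exactly the expansion of a binomial power.


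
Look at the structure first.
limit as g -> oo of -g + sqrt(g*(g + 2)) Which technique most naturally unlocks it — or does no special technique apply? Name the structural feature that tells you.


Verdict: conjugate multiplication — this difference gives up after one conjugate multiplication — the radical structure cancels against its conjugate.


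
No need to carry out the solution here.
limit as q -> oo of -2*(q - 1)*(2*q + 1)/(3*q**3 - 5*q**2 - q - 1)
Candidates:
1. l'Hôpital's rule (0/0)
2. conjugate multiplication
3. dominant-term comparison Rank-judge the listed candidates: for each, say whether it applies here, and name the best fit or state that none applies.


Technique: dominant-term comparison — growth-rate triage: the leading powers of q decide the limit, everything else is noise.
- l'Hôpital's rule (0/0): viewed as a single quotient this runs to ∞/∞, not the 0/0 clash this candidate addresses; an at-infinity variant of the rule would resolve it, but comparing leading growth reads the answer without differentiating.
- conjugate multiplication: there are no radicals in tension whose conjugate would simplify matters.
- dominant-term comparison — yes — fits the structure here.


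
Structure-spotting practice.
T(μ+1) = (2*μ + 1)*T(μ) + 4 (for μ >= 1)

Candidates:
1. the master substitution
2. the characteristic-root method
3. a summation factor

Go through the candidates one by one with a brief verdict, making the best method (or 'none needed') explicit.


Best approach: a summation factor — first-order, linear, moving coefficient 2*μ + 1: the discrete analogue of an integrating factor handles it.
- the master substitution: the recursion shifts the index rather than dividing it.
- the characteristic-root method: the coefficients change with the index, which the root method cannot absorb.
- a summation factor: applies; the problem has the shape this method handles.


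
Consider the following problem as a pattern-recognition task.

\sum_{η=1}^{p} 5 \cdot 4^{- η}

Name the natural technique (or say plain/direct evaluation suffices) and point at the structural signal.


Method: the geometric series formula — consecutive terms stand in a fixed index-free ratio — the geometric sum formula closes it.


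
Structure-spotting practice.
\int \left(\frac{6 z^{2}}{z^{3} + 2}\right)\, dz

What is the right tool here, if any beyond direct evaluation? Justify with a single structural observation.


Diagnosis: u-substitution — 6 z^{2} matches the derivative of z^{3} + 2 up to a constant; with u = z^{3} + 2 the whole integrand folds into a function of u alone.


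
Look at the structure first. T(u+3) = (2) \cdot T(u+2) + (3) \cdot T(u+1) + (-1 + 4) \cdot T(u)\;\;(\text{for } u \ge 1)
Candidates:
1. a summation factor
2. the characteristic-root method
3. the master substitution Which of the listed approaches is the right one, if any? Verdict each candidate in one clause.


Diagnosis: the characteristic-root method — fixed numeric weights on consecutive terms and no forcing term added: the root method in its home territory.
- a summation factor: the recurrence reaches back more than one step, outside the first-order family a summation factor normalizes.
- the characteristic-root method: yes, a natural case for it.
- the master substitution — the recursion steps by a constant offset, so exponential reindexing is pointless.


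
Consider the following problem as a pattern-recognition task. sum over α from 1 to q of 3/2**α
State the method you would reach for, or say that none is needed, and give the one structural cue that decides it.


Method: the geometric series formula — consecutive terms stand in a fixed index-free ratio — the geometric sum formula closes it.


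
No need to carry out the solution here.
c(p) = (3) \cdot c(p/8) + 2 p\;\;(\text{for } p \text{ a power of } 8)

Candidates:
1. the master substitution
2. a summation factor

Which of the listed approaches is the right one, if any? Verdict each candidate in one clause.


Verdict: the master substitution — the argument contracts 8-fold per step: reindex p exponentially and solve the linear recurrence in the new index.
- the master substitution: applicable, and directly so.
- a summation factor — a divided-index call is outside the fixed-shift first-order family a summation factor normalizes.


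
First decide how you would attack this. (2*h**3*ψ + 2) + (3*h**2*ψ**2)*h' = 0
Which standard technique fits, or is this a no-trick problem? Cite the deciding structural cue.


Verdict: the exact-equation method — take the mixed partials of 2*h**3*ψ + 2 and 3*h**2*ψ**2: they are equal, which certifies an exact differential.


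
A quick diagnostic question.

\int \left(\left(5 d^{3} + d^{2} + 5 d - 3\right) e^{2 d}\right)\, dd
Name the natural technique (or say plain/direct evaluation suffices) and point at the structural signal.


Diagnosis: integration by parts — the integrand splits as 5 d^{3} + d^{2} + 5 d - 3 times e^{2 d} — repeatedly differentiating the polynomial part kills it, which is the parts ladder.


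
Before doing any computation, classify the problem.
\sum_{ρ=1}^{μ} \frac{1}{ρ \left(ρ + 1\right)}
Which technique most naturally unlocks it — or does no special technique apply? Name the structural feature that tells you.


Best approach: telescoping — \frac{1}{ρ \left(ρ + 1\right)} is a collapsed telescope: expand it into simple fractions to see the cancellation.


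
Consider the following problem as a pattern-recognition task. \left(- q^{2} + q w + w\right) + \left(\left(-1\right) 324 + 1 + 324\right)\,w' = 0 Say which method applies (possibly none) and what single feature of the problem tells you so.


Best approach: a linear integrating factor — linear in the unknown with genuine forcing: multiply through by the exponential of the integrated coefficient and the left side closes into one derivative.


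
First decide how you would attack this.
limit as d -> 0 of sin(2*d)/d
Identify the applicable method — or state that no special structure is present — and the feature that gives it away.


Technique: l'Hôpital's rule (0/0) — the 0/0 form at 0 is the signature situation for l'Hôpital's rule. The standard small-argument limits would also carry it; the rule is the systematic route.


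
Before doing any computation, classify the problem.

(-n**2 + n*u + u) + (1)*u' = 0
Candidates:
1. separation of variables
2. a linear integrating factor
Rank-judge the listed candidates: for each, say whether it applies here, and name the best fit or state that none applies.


Technique: a linear integrating factor — the unknown enters only to the first power against a nonzero forcing term — the integrating-factor template applies directly.
- separation of variables — the two dependences do not factor apart.
- a linear integrating factor — applies; the problem has the shape this method handles.


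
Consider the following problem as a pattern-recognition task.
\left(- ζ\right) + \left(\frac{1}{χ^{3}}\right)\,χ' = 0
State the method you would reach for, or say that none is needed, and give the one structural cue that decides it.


Diagnosis: separation of variables — solved for the derivative, the right side factors as ζ times χ^{3} — all ζ-dependence separates from all χ-dependence. One could also solve this as an exact equation; with each coefficient in its own variable, separating is the same work with fewer steps.


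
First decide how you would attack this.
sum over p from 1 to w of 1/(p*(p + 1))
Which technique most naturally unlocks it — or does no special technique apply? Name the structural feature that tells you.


Diagnosis: telescoping — split 1/(p*(p + 1)) by partial fractions and the pieces are one function at shifted arguments — interior terms cancel.


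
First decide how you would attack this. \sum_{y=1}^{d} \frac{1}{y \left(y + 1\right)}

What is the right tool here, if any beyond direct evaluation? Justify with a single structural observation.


Best approach: telescoping — integer-spaced poles in \frac{1}{y \left(y + 1\right)} are the telescoping signature in disguise.


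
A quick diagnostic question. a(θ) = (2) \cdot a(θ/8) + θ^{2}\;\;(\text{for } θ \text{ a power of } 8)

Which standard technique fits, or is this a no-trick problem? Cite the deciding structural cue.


Diagnosis: the master substitution — the argument contracts 8-fold per step: reindex θ exponentially and solve the linear recurrence in the new index.


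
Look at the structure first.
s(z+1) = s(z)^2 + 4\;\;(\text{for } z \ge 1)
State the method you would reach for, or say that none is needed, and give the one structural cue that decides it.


Best approach: no special technique — the recurrence is nonlinear in the sequence values; study it directly, no linear machinery applies.


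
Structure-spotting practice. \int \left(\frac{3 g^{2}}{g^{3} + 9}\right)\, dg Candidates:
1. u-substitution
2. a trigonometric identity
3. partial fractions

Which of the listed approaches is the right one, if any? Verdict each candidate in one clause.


Method: u-substitution — everything non-trivial happens through the inner expression g^{3} + 9, and its derivative accounts for the remaining factor up to a constant, so set u = g^{3} + 9.
- u-substitution: applicable, and directly so.
- a trigonometric identity: no sine or cosine appears, so there is nothing for a trigonometric identity to act on.
- partial fractions: proper and rational, yes, but the denominator has no factorization over the rationals to exploit.


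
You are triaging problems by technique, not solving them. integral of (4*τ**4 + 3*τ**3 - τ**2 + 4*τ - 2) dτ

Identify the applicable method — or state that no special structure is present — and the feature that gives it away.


Diagnosis: no special technique — the integrand is a sum of constant multiples of powers of τ — integrate term by term.


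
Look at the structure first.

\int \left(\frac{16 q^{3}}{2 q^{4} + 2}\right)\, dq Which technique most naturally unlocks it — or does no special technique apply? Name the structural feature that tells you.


Method: u-substitution — differentiating the inner expression 2 q^{4} + 2 produces the factor 16 q^{3} up to a constant multiple, so substituting u = 2 q^{4} + 2 reduces everything to a one-variable integral in u.


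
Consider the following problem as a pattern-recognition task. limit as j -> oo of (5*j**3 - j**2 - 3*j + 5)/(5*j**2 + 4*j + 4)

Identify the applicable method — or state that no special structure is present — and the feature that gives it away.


Diagnosis: dominant-term comparison — as j grows, only the highest-degree terms matter — compare leading terms and read the limit off. As a single quotient, the ∞/∞ shape would yield to repeated differentiation as well — the growth comparison gets there in one look.


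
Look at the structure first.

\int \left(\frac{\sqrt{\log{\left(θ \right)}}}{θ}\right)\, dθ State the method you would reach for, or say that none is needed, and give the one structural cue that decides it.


Best approach: u-substitution — collected, the integrand has one factor that is, up to a constant, the derivative of an inner expression the rest depends on — substitute for that inner expression.


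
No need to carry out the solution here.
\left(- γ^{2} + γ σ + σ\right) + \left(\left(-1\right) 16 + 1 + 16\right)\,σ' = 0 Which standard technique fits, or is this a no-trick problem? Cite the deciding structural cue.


Method: a linear integrating factor — linear in the unknown with genuine forcing: multiply through by the exponential of the integrated coefficient and the left side closes into one derivative.


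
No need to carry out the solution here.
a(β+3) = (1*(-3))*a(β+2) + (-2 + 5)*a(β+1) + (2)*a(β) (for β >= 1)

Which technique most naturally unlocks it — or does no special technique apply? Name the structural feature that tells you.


Technique: the characteristic-root method — fixed numeric weights on consecutive terms and no forcing term added: the root method in its home territory.


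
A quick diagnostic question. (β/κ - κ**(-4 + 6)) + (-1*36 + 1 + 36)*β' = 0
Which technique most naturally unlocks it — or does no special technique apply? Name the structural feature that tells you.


Method: a linear integrating factor — linear in the unknown with genuine forcing: multiply through by the exponential of the integrated coefficient and the left side closes into one derivative.


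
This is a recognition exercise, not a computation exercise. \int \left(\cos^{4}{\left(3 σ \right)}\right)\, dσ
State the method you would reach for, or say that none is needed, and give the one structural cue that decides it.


Method: a trigonometric identity — the exponent on \cos^{4}{\left(3 σ \right)} is even — the power-reduction identity is the standard preprocessing step.


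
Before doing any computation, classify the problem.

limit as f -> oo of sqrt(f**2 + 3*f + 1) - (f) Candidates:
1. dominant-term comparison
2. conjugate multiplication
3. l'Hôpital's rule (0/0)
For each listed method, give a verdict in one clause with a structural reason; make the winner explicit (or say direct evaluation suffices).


Method: conjugate multiplication — infinity minus infinity with a radical in play — multiply by the conjugate so the divergences of sqrt(f**2 + 3*f + 1) and f annihilate.
- dominant-term comparison — this limit is not decided by comparing leading-term growth at infinity.
- conjugate multiplication — applicable, and directly so.
- l'Hôpital's rule (0/0): the expression is a difference driving to ∞ − ∞, not a 0/0 quotient — there is no ratio for the rule to differentiate.


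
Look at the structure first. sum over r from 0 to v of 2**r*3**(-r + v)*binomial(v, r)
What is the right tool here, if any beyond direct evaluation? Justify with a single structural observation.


Best approach: the binomial theorem — the binomial coefficients weight matched powers of 2 and 3, which is exactly the expansion of a binomial power.


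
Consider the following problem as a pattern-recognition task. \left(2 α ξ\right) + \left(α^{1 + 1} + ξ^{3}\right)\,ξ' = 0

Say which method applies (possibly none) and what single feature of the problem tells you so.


Verdict: the exact-equation method — because the two cross partials coincide, the form is conservative as written — recover its potential in (α, ξ).


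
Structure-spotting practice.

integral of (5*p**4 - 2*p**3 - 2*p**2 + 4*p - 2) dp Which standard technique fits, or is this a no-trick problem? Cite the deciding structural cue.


Verdict: no special technique — nothing composite, nothing rational, nothing trigonometric — each constant-multiple power of p integrates by the power rule alone.


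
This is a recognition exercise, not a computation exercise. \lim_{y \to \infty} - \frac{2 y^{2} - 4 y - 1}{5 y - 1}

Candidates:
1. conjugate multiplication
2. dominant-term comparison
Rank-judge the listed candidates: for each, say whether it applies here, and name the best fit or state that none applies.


Technique: dominant-term comparison — divide through by the highest power of y; every lower-order term dies and the dominant terms decide the limit.
- conjugate multiplication — no divergent radical difference is present for a conjugate pair to cancel.
- dominant-term comparison: applies; the problem has the shape this method handles.


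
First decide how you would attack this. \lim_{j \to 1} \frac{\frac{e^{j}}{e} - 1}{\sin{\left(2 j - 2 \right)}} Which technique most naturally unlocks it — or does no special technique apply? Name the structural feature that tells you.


Technique: l'Hôpital's rule (0/0) — the 0/0 form at 1 is the signature situation for l'Hôpital's rule. Expanding numerator and denominator to first order gives the same value — the rule automates exactly that.


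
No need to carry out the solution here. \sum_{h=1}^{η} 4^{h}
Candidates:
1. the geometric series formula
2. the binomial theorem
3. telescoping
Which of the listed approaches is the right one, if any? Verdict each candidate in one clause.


Verdict: the geometric series formula — each summand is the previous one scaled by 4; that constant multiplier is itself the geometric structure.
- the geometric series formula — yes, a natural case for it.
- the binomial theorem: there is no sum-raised-to-a-power identity hiding in these terms.
- telescoping — in the displayed form, no term reappears at a neighboring index to cancel against.


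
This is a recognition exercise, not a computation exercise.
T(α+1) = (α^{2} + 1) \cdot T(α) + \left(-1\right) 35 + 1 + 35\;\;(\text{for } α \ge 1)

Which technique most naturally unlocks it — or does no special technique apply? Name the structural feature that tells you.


Diagnosis: a summation factor — rescale the sequence by the product of the weights α^{2} + 1 so far — the recurrence collapses to a plain running sum.


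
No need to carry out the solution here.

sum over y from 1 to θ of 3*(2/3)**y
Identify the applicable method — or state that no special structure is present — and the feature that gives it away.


Verdict: the geometric series formula — consecutive terms stand in a fixed index-free ratio — the geometric sum formula closes it.


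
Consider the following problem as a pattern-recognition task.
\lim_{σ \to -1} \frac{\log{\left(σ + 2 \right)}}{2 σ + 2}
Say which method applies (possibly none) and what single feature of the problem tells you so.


Best approach: l'Hôpital's rule (0/0) — the 0/0 form at -1 is the signature situation for l'Hôpital's rule. A first-order expansion at the point is an equally standard path; the rule packages it.


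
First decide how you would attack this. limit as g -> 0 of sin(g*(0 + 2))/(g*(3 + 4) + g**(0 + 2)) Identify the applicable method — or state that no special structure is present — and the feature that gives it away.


Best approach: l'Hôpital's rule (0/0) — the 0/0 form at 0 is the signature situation for l'Hôpital's rule. One could equally expand both pieces locally and compare leading terms; the rule does that in one stroke.


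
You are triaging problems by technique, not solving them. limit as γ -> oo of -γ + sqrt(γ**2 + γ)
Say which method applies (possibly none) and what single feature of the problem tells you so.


Diagnosis: conjugate multiplication — this difference gives up after one conjugate multiplication — the radical structure cancels against its conjugate.


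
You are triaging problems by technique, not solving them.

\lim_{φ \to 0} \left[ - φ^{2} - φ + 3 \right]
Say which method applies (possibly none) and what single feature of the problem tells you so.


Diagnosis: no special technique — nothing blocks direct substitution at 0: plug in and finish.


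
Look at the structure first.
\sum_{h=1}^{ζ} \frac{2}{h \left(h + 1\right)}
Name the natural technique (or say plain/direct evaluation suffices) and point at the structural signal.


Technique: telescoping — \frac{2}{h \left(h + 1\right)} is a collapsed telescope: expand it into simple fractions to see the cancellation.


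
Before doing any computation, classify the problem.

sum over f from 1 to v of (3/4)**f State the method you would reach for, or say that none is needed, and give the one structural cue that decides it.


Verdict: the geometric series formula — each term is 3/4 times the previous one, so the geometric-series formula applies directly.


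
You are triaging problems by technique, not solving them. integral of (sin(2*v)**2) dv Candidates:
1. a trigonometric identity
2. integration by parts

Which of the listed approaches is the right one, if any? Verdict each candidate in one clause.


Method: a trigonometric identity — even powers like sin(2*v)**2 never integrate directly; the half-angle identity lowers the degree first.
- a trigonometric identity: applies; the problem has the shape this method handles.
- integration by parts — not the natural route: no polynomial-kernel product appears — a recursive parts reduction of the trigonometric product exists, but the identity rewrite is direct.


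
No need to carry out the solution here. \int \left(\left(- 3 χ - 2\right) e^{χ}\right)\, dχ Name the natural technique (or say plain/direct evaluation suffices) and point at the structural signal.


Technique: integration by parts — differentiate - 3 χ - 2, integrate e^{χ}: each pass lowers the polynomial degree, so parts terminates.


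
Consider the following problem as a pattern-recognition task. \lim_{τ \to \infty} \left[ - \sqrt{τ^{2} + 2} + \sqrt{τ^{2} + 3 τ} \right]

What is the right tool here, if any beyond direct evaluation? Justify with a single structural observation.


Verdict: conjugate multiplication — infinity minus infinity with a radical in play — multiply by the conjugate so the divergences of \sqrt{τ^{2} + 3 τ} and \sqrt{τ^{2} + 2} annihilate.


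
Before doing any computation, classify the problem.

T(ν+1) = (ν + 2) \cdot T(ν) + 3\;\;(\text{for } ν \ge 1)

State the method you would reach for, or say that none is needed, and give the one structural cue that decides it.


Diagnosis: a summation factor — one-term recursion with variable weight ν + 2 is solved by product normalization, not by root-finding.


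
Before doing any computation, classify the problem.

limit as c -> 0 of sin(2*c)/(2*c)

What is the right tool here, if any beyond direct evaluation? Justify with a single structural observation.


Verdict: l'Hôpital's rule (0/0) — the 0/0 form at 0 is the signature situation for l'Hôpital's rule. Known elementary limits would finish this too — the rule just bypasses the case analysis.


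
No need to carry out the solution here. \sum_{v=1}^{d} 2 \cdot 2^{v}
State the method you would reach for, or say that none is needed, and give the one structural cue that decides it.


Method: the geometric series formula — consecutive terms stand in a fixed index-free ratio — the geometric sum formula closes it.


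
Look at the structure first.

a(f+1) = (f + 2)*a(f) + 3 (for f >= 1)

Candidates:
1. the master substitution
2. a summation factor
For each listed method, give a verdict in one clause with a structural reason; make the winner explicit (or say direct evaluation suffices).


Diagnosis: a summation factor — one-term recursion with variable weight f + 2 is solved by product normalization, not by root-finding.
- the master substitution: this is shift-type recursion, outside the divide-and-conquer template.
- a summation factor: yes — fits the structure here.


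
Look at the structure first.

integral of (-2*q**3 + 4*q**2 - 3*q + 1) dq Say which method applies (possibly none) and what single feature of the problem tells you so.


Best approach: no special technique — nothing composite, nothing rational, nothing trigonometric — each constant-multiple power of q integrates by the power rule alone.


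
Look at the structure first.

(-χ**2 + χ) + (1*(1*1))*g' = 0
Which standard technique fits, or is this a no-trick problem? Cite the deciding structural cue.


Technique: no special technique — solved for the derivative, no g appears — this is antidifferentiation in χ wearing ODE clothing.


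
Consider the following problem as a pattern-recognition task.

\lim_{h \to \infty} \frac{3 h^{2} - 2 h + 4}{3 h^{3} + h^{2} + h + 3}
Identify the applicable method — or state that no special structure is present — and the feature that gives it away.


Best approach: dominant-term comparison — at large h only the top-degree terms survive; compare the leading terms and the limit falls out. l'Hôpital's at-infinity variant applies to the expression viewed as a single quotient; the leading-term comparison is the direct route.


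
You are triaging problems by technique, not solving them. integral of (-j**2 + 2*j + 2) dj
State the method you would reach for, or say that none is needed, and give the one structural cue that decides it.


Verdict: no special technique — the integrand is a sum of constant multiples of powers of j — integrate term by term.


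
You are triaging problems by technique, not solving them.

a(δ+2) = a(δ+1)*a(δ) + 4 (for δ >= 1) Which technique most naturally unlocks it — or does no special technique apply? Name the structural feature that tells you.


Verdict: no special technique — the recurrence is nonlinear in the sequence values; study it directly, no linear machinery applies.


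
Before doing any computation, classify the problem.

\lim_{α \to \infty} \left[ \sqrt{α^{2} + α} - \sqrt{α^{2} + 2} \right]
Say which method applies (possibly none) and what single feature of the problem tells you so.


Technique: conjugate multiplication — an infinity-minus-infinity difference with a surviving radical — multiply by the conjugate to cancel the divergence.


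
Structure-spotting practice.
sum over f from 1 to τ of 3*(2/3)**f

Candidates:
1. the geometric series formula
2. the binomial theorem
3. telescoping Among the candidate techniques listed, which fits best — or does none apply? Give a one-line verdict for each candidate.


Verdict: the geometric series formula — each summand is the previous one scaled by 2/3; that constant multiplier is itself the geometric structure.
- the geometric series formula: yes — fits the structure here.
- the binomial theorem: there is no pair of bases whose matched powers would reassemble into a single binomial power.
- telescoping — the terms as presented offer no neighboring cancellation — a telescoping rewrite may exist, but the displayed structure does not hand one over.
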